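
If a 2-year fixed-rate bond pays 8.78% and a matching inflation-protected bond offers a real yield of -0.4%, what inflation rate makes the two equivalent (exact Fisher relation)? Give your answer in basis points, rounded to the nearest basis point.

922 basis points

(1 + π) = (1 + i)/(1 + r) = 1.08780 / 0.99600 = 1.092169
Break-even inflation = 1.092169 − 1 → 922 basis points.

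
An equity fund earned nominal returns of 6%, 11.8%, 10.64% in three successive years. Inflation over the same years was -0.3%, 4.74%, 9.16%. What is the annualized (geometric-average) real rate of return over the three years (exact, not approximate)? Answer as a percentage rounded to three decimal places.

4.776%

Compound the nominal returns: 1.0600 × 1.1180 × 1.1064 = 1.31117251.
Compound inflation: 0.9970 × 1.0474 × 1.0916 = 1.13991181.
Deflate: 1.31117251 / 1.13991181 = 1.15024030.
Annualized real rate = 1.15024030^(1/3) − 1 = 4.7763% → 4.776%.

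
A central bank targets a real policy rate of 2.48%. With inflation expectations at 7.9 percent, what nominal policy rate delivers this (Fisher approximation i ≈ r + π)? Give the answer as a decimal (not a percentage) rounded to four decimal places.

0.1038

i ≈ r + π = 2.48% + 7.9% = 0.1038.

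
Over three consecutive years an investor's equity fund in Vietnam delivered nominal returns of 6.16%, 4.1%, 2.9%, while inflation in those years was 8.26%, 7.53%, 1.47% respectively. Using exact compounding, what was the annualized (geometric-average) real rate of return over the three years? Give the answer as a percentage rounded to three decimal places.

Nominal growth factor = 1.0616 × 1.0410 × 1.0290 = 1.13717424
Price-level growth factor = 1.0826 × 1.0753 × 1.0147 = 1.18123234
Real growth factor = 1.13717424 / 1.18123234 = 0.96270158
Annualized real rate = 0.96270158^(1/3) − 1 = -1.2591% → -1.259%.

-1.259%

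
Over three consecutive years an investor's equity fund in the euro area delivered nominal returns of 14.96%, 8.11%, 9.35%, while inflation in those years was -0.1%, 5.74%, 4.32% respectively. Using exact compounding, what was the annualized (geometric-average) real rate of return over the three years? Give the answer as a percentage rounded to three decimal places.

Nominal growth factor = 1.1496 × 1.0811 × 1.0935 = 1.35903740
Price-level growth factor = 0.9990 × 1.0574 × 1.0432 = 1.10197660
Real growth factor = 1.35903740 / 1.10197660 = 1.23327247
Annualized real rate = 1.23327247^(1/3) − 1 = 7.2391% → 7.239%.

7.239%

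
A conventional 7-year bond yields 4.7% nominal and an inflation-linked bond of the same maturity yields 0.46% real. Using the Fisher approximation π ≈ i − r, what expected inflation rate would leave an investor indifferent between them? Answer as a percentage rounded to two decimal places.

4.24%

π ≈ i − r = 4.7% − 0.46% → 4.24%.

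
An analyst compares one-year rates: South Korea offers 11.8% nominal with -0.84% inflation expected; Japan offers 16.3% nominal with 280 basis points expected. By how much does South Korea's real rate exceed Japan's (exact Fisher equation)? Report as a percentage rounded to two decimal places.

-0.39%

South Korea: (1 + 0.1180)/(1 − 0.0084) − 1 = 12.7471%
Japan: (1 + 0.1630)/(1 + 0.0280) − 1 = 13.1323%
Differential = 12.7471% − 13.1323% = -0.3852% → -0.39%.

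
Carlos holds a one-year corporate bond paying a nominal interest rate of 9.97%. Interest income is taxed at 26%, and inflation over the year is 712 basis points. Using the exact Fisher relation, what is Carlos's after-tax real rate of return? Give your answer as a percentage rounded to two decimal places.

After-tax nominal return = 9.97% × (1 − 0.26) = 7.3778%.
1 + r = 1.073778 / 1.07120 = 1.002407
After-tax real rate = 1.002407 − 1 → 0.24%.

0.24%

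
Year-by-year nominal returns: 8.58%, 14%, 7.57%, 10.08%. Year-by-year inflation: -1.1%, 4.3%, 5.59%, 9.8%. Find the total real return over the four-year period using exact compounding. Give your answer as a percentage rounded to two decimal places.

Compound the nominal returns: 1.0858 × 1.1400 × 1.0757 × 1.1008 = 1.465731.
Compound inflation: 0.9890 × 1.0430 × 1.0559 × 1.0980 = 1.195930.
Deflate: 1.465731 / 1.195930 = 1.225599.
Total real return = 1.225599 − 1 → 22.56%.

22.56%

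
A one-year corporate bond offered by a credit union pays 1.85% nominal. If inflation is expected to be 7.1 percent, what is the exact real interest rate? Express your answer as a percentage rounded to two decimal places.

-4.90%

1 + r = 1.01850 / 1.07100 = 0.950980
r = 0.950980 − 1 = -4.9020%, i.e. -4.90%.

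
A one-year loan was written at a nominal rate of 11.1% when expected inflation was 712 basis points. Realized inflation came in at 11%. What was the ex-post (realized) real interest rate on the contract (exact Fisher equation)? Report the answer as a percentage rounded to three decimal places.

0.090%

Ex-post: (1 + 0.1110)/(1 + 0.1100) − 1 = 0.0901%
So the realized real rate is 0.090%.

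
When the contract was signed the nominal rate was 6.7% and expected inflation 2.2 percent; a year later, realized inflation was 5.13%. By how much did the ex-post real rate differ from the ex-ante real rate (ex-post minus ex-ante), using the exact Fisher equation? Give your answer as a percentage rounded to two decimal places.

-2.91%

Ex-ante: (1 + 0.0670)/(1 + 0.0220) − 1 = 4.4031%
Ex-post: (1 + 0.0670)/(1 + 0.0513) − 1 = 1.4934%
Difference (ex-post − ex-ante) = -2.9097% → -2.91%.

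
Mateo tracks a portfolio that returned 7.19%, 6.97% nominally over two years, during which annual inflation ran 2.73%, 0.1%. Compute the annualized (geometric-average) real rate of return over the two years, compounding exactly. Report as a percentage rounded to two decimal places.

Nominal growth factor = 1.0719 × 1.0697 = 1.14661143
Price-level growth factor = 1.0273 × 1.0010 = 1.02832730
Real growth factor = 1.14661143 / 1.02832730 = 1.11502576
Annualized real rate = 1.11502576^(1/2) − 1 = 5.5948% → 5.59%.

5.59%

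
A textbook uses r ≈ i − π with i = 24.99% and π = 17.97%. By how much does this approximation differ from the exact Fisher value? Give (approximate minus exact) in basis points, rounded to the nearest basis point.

107 basis points

Approximate: r ≈ 24.990% − 17.970% = 7.0200%
Exact: (1 + 0.2499)/(1 + 0.1797) − 1 = 5.9507%
Error = 7.0200% − 5.9507% = 1.0693% → 107 basis points.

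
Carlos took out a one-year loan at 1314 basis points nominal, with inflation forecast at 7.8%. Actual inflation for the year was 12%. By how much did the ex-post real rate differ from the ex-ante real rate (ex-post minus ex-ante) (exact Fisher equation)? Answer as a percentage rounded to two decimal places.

-3.94%

Ex-ante: (1 + 0.1314)/(1 + 0.0780) − 1 = 4.9536%
Ex-post: (1 + 0.1314)/(1 + 0.1200) − 1 = 1.0179%
Difference (ex-post − ex-ante) = -3.9358% → -3.94%.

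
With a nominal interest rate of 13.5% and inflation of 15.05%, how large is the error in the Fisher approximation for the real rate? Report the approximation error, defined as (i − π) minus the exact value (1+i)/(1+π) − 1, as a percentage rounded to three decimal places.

Approximate: r ≈ 13.500% − 15.050% = -1.5500%
Exact: (1 + 0.1350)/(1 + 0.1505) − 1 = -1.3472%
Error = -1.5500% − (-1.3472%) = -0.2028% → -0.203%.

-0.203%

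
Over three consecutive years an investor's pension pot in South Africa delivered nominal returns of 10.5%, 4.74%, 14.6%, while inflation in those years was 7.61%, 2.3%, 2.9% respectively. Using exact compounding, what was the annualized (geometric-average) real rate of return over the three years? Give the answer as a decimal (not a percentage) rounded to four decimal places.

0.0540

Nominal growth factor = 1.1050 × 1.0474 × 1.1460 = 1.32635404
Price-level growth factor = 1.0761 × 1.0230 × 1.0290 = 1.13277496
Real growth factor = 1.32635404 / 1.13277496 = 1.17088927
Annualized real rate = 1.17088927^(1/3) − 1 = 5.3995% → 0.0540.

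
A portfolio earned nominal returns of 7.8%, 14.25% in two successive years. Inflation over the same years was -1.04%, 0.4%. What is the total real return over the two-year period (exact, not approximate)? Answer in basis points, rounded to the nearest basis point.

2396 basis points

Compound the nominal returns: 1.0780 × 1.1425 = 1.231615.
Compound inflation: 0.9896 × 1.0040 = 0.993558.
Deflate: 1.231615 / 0.993558 = 1.239600.
Total real return = 1.239600 − 1 → 2396 basis points.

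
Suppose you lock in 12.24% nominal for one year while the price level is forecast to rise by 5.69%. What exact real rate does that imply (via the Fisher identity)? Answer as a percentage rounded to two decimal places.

1 + r = 1.12240 / 1.05690 = 1.061974
r = 1.061974 − 1 = 6.1974%, i.e. 6.20%.

6.20%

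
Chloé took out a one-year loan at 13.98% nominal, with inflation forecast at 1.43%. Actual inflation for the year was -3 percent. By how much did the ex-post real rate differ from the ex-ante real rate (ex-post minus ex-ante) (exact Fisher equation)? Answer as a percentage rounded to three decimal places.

Ex-ante: (1 + 0.1398)/(1 + 0.0143) − 1 = 12.3731%
Ex-post: (1 + 0.1398)/(1 − 0.0300) − 1 = 17.5052%
Difference (ex-post − ex-ante) = 5.1321% → 5.132%.

5.132%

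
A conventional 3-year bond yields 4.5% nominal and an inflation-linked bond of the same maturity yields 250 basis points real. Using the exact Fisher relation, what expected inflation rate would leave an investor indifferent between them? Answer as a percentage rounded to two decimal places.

1.95%

(1 + π) = (1 + i)/(1 + r) = 1.04500 / 1.02500 = 1.019512
Break-even inflation = 1.019512 − 1 → 1.95%.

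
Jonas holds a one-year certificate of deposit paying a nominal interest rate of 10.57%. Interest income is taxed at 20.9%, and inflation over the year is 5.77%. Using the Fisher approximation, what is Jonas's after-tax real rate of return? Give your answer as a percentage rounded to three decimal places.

2.591%

After-tax nominal return = 10.57% × (1 − 0.209) = 8.36087%.
r ≈ 8.36087% − 5.77% → 2.591%.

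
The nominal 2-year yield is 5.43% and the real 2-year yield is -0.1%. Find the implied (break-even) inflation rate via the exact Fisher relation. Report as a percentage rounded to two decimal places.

5.54%

(1 + π) = (1 + i)/(1 + r) = 1.05430 / 0.99900 = 1.055355
Break-even inflation = 1.055355 − 1 → 5.54%.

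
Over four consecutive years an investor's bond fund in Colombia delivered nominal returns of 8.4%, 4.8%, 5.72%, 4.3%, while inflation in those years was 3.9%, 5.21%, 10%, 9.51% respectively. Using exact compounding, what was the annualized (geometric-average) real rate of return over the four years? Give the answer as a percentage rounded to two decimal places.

-1.24%

Nominal growth factor = 1.0840 × 1.0480 × 1.0572 × 1.0430 = 1.25265659
Price-level growth factor = 1.0390 × 1.0521 × 1.1000 × 1.0951 = 1.31679762
Real growth factor = 1.25265659 / 1.31679762 = 0.95129014
Annualized real rate = 0.95129014^(1/4) − 1 = -1.2406% → -1.24%.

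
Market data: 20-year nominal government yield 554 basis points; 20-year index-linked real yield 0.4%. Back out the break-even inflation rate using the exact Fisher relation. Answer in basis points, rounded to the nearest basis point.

(1 + π) = (1 + i)/(1 + r) = 1.05540 / 1.00400 = 1.051195
Break-even inflation = 1.051195 − 1 → 512 basis points.

512 basis points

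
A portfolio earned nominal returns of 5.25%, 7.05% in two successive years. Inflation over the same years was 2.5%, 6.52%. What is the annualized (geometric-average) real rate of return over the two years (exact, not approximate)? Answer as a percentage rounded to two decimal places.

1.58%

Nominal growth factor = 1.0525 × 1.0705 = 1.12670125
Price-level growth factor = 1.0250 × 1.0652 = 1.09183000
Real growth factor = 1.12670125 / 1.09183000 = 1.03193835
Annualized real rate = 1.03193835^(1/2) − 1 = 1.5844% → 1.58%.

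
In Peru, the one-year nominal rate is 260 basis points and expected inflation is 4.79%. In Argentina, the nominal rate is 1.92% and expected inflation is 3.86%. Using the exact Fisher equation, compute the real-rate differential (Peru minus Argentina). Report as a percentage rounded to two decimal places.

-0.22%

Peru: (1 + 0.0260)/(1 + 0.0479) − 1 = -2.0899%
Argentina: (1 + 0.0192)/(1 + 0.0386) − 1 = -1.8679%
Differential = -2.0899% − (-1.8679%) = -0.2220% → -0.22%.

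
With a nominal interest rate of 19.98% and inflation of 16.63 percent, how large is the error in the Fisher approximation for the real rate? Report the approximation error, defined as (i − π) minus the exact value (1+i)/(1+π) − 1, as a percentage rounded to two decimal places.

Approximate: r ≈ 19.980% − 16.630% = 3.3500%
Exact: (1 + 0.1998)/(1 + 0.1663) − 1 = 2.8723%
Error = 3.3500% − 2.8723% = 0.4777% → 0.48%.

0.48%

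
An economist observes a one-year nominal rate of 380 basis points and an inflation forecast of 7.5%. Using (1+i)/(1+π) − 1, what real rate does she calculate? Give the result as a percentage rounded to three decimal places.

-3.442%

By the Fisher relation, 1 + r = (1 + i)/(1 + π).
1 + r = 1.03800 / 1.07500 = 0.965581
r = 0.965581 − 1 = -3.4419%, i.e. -3.442%.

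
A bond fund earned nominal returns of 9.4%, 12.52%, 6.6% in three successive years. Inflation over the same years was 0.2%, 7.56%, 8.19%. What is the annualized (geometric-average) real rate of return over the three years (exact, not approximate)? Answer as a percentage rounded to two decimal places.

4.02%

Nominal growth factor = 1.0940 × 1.1252 × 1.0660 = 1.31221274
Price-level growth factor = 1.0020 × 1.0756 × 1.0819 = 1.16601902
Real growth factor = 1.31221274 / 1.16601902 = 1.12537850
Annualized real rate = 1.12537850^(1/3) − 1 = 4.0159% → 4.02%.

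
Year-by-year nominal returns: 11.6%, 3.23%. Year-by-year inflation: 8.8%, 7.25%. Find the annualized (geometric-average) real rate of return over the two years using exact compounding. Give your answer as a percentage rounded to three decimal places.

-0.638%

Nominal growth factor = 1.1160 × 1.0323 = 1.15204680
Price-level growth factor = 1.0880 × 1.0725 = 1.16688000
Real growth factor = 1.15204680 / 1.16688000 = 0.98728815
Annualized real rate = 0.98728815^(1/2) − 1 = -0.6376% → -0.638%.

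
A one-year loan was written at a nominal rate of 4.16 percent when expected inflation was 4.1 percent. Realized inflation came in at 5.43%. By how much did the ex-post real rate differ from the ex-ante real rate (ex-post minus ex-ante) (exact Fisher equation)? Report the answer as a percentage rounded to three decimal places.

Ex-ante: (1 + 0.0416)/(1 + 0.0410) − 1 = 0.0576%
Ex-post: (1 + 0.0416)/(1 + 0.0543) − 1 = -1.2046%
Difference (ex-post − ex-ante) = -1.2622% → -1.262%.

-1.262%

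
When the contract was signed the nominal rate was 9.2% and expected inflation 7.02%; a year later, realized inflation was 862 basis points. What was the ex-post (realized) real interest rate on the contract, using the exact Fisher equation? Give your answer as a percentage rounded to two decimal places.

Ex-post: (1 + 0.0920)/(1 + 0.0862) − 1 = 0.5340%
So the realized real rate is 0.53%.

0.53%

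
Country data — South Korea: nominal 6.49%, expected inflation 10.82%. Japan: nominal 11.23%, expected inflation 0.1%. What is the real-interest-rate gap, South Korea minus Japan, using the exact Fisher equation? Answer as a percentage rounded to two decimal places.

South Korea: (1 + 0.0649)/(1 + 0.1082) − 1 = -3.9072%
Japan: (1 + 0.1123)/(1 + 0.0010) − 1 = 11.1189%
Differential = -3.9072% − 11.1189% = -15.0261% → -15.03%.

-15.03%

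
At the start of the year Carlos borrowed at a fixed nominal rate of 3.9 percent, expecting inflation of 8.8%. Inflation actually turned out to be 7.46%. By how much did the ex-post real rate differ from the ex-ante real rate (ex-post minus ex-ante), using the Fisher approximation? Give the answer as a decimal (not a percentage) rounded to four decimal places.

0.0134

Ex-ante: 3.9% − 8.8% = -4.900%
Ex-post: 3.9% − 7.46% = -3.560%
Difference (ex-post − ex-ante) = 1.3400% → 0.0134.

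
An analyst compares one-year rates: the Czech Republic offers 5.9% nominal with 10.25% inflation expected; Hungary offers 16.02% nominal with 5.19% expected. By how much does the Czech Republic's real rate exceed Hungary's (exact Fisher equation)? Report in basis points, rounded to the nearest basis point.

-1424 basis points

The Czech Republic: (1 + 0.0590)/(1 + 0.1025) − 1 = -3.9456%
Hungary: (1 + 0.1602)/(1 + 0.0519) − 1 = 10.2957%
Differential = -3.9456% − 10.2957% = -14.2412% → -1424 basis points.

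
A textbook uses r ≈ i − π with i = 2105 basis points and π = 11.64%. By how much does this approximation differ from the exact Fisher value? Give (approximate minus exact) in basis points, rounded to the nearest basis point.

98 basis points

Approximate: r ≈ 21.050% − 11.640% = 9.4100%
Exact: (1 + 0.2105)/(1 + 0.1164) − 1 = 8.4289%
Error = 9.4100% − 8.4289% = 0.9811% → 98 basis points.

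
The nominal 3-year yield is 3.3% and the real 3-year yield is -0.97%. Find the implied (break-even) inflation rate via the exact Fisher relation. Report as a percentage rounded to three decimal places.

4.312%

(1 + π) = (1 + i)/(1 + r) = 1.03300 / 0.99030 = 1.043118
Break-even inflation = 1.043118 − 1 → 4.312%.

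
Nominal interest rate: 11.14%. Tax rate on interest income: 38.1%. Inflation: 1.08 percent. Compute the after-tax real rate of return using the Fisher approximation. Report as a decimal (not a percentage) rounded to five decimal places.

0.05816

After-tax nominal return = 11.14% × (1 − 0.381) = 6.89566%.
r ≈ 6.89566% − 1.08% → 0.05816.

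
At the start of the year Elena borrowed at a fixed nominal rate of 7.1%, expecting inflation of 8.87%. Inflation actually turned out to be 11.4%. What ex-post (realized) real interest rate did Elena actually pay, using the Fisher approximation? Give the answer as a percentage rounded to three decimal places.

Ex-post: 7.1% − 11.4% = -4.300%
So the realized real rate is -4.300%.

-4.300%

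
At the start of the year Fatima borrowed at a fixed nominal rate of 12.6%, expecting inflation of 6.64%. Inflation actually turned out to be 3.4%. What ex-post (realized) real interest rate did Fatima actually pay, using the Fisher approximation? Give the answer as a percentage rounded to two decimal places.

9.20%

Ex-post: 12.6% − 3.4% = 9.200%
So the realized real rate is 9.20%.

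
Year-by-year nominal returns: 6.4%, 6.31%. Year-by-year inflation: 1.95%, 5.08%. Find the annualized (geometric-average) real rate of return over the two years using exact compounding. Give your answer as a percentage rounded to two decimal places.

2.76%

Compound the nominal returns: 1.0640 × 1.0631 = 1.13113840.
Compound inflation: 1.0195 × 1.0508 = 1.07129060.
Deflate: 1.13113840 / 1.07129060 = 1.05586514.
Annualized real rate = 1.05586514^(1/2) − 1 = 2.7553% → 2.76%.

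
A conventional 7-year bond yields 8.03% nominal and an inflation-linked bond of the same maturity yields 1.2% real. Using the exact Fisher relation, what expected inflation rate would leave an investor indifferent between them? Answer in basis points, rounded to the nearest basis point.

(1 + π) = (1 + i)/(1 + r) = 1.08030 / 1.01200 = 1.067490
Break-even inflation = 1.067490 − 1 → 675 basis points.

675 basis points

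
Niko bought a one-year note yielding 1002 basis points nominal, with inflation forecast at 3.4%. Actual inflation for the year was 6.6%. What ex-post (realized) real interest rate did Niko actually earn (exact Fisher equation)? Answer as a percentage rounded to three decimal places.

Ex-post: (1 + 0.1002)/(1 + 0.0660) − 1 = 3.2083%
So the realized real rate is 3.208%.

3.208%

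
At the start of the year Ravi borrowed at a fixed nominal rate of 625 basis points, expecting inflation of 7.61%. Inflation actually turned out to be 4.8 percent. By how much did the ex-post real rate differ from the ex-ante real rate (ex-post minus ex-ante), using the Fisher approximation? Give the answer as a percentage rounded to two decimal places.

2.81%

Ex-ante: 6.25% − 7.61% = -1.360%
Ex-post: 6.25% − 4.8% = 1.450%
Difference (ex-post − ex-ante) = 2.8100% → 2.81%.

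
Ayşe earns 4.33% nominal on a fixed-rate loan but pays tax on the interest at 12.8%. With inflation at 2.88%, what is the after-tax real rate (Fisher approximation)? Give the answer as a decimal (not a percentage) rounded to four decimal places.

0.0090

After-tax nominal return = 4.33% × (1 − 0.128) = 3.77576%.
r ≈ 3.77576% − 2.88% → 0.0090.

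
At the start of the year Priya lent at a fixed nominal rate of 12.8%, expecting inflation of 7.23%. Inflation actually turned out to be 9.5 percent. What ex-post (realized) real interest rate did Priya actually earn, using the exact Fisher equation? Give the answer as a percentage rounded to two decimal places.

Ex-post: (1 + 0.1280)/(1 + 0.0950) − 1 = 3.0137%
So the realized real rate is 3.01%.

3.01%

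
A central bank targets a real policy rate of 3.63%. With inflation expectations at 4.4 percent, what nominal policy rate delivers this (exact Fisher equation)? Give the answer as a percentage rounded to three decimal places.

(1 + i) = (1 + r)(1 + π) = 1.03630 × 1.04400 = 1.0818972
i = 1.0818972 − 1, so the required nominal rate is 8.190%.

8.190%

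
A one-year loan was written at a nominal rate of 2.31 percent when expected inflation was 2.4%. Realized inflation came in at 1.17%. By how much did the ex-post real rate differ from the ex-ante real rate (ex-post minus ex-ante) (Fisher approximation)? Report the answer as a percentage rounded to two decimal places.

Ex-ante: 2.31% − 2.4% = -0.090%
Ex-post: 2.31% − 1.17% = 1.140%
Difference (ex-post − ex-ante) = 1.2300% → 1.23%.

1.23%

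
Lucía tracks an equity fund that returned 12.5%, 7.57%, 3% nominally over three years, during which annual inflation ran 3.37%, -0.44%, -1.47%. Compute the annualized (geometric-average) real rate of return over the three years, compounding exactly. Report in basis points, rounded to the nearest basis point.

Compound the nominal returns: 1.1250 × 1.0757 × 1.0300 = 1.24646738.
Compound inflation: 1.0337 × 0.9956 × 0.9853 = 1.01402319.
Deflate: 1.24646738 / 1.01402319 = 1.22922965.
Annualized real rate = 1.22922965^(1/3) − 1 = 7.1218% → 712 basis points.

712 basis points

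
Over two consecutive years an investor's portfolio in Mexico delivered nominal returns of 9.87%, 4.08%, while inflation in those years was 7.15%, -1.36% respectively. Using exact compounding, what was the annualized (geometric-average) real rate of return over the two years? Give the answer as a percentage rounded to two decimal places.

Compound the nominal returns: 1.0987 × 1.0408 = 1.14352696.
Compound inflation: 1.0715 × 0.9864 = 1.05692760.
Deflate: 1.14352696 / 1.05692760 = 1.08193500.
Annualized real rate = 1.08193500^(1/2) − 1 = 4.0161% → 4.02%.

4.02%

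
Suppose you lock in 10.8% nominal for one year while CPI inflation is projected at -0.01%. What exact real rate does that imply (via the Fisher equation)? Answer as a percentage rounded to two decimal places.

By the Fisher equation, 1 + r = (1 + i)/(1 + π).
1 + r = 1.10800 / 0.99990 = 1.108111
r = 1.108111 − 1 = 10.8111%, i.e. 10.81%.

10.81%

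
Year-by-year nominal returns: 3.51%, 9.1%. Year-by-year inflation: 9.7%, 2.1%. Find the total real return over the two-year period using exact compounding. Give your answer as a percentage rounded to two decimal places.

0.83%

Compound the nominal returns: 1.0351 × 1.0910 = 1.129294.
Compound inflation: 1.0970 × 1.0210 = 1.120037.
Deflate: 1.129294 / 1.120037 = 1.008265.
Total real return = 1.008265 − 1 → 0.83%.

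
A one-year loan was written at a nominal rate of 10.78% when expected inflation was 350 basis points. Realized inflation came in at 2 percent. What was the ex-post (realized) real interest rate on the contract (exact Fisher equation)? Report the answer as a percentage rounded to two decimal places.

8.61%

Ex-post: (1 + 0.1078)/(1 + 0.0200) − 1 = 8.6078%
So the realized real rate is 8.61%.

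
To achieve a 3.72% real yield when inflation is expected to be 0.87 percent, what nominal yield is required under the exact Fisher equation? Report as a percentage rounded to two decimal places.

(1 + i) = (1 + r)(1 + π) = 1.03720 × 1.00870 = 1.04622364
i = 1.04622364 − 1, so the required nominal rate is 4.62%.

4.62%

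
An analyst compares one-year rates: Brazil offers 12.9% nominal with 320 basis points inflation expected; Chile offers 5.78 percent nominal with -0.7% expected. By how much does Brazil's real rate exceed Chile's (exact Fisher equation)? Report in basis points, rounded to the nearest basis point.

Brazil: (1 + 0.1290)/(1 + 0.0320) − 1 = 9.3992%
Chile: (1 + 0.0578)/(1 − 0.0070) − 1 = 6.5257%
Differential = 9.3992% − 6.5257% = 2.8735% → 287 basis points.

287 basis points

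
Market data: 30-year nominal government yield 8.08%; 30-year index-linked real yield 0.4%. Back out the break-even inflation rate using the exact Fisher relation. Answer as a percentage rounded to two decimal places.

7.65%

(1 + π) = (1 + i)/(1 + r) = 1.08080 / 1.00400 = 1.076494
Break-even inflation = 1.076494 − 1 → 7.65%.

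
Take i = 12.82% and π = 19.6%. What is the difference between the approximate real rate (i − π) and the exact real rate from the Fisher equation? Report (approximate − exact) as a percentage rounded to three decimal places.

-1.111%

Approximate: r ≈ 12.820% − 19.600% = -6.7800%
Exact: (1 + 0.1282)/(1 + 0.1960) − 1 = -5.6689%
Error = -6.7800% − (-5.6689%) = -1.1111% → -1.111%.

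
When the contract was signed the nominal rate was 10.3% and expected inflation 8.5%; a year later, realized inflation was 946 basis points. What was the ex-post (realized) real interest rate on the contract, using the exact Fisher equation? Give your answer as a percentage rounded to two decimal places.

Ex-post: (1 + 0.1030)/(1 + 0.0946) − 1 = 0.7674%
So the realized real rate is 0.77%.

0.77%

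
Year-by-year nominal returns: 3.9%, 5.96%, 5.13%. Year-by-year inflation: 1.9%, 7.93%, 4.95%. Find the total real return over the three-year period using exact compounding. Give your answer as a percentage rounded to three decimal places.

Nominal growth factor = 1.0390 × 1.0596 × 1.0513 = 1.157402
Price-level growth factor = 1.0190 × 1.0793 × 1.0495 = 1.154247
Real growth factor = 1.157402 / 1.154247 = 1.002733
Total real return = 1.002733 − 1 → 0.273%.

0.273%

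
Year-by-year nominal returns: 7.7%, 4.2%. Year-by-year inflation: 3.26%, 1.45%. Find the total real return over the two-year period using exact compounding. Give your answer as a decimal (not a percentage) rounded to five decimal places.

0.07127

Nominal growth factor = 1.0770 × 1.0420 = 1.122234
Price-level growth factor = 1.0326 × 1.0145 = 1.047573
Real growth factor = 1.122234 / 1.047573 = 1.071271
Total real return = 1.071271 − 1 → 0.07127.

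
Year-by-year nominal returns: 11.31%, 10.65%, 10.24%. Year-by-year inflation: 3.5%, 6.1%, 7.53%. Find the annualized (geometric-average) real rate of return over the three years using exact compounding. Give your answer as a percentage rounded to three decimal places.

4.764%

Nominal growth factor = 1.1131 × 1.1065 × 1.1024 = 1.35776561
Price-level growth factor = 1.0350 × 1.0610 × 1.0753 = 1.18082457
Real growth factor = 1.35776561 / 1.18082457 = 1.14984533
Annualized real rate = 1.14984533^(1/3) − 1 = 4.7643% → 4.764%.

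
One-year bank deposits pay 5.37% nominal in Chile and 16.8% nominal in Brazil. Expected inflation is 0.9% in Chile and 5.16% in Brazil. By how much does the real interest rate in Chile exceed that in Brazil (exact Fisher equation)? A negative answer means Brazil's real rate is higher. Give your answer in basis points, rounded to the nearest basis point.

-664 basis points

Chile: (1 + 0.0537)/(1 + 0.0090) − 1 = 4.4301%
Brazil: (1 + 0.1680)/(1 + 0.0516) − 1 = 11.0688%
Differential = 4.4301% − 11.0688% = -6.6387% → -664 basis points.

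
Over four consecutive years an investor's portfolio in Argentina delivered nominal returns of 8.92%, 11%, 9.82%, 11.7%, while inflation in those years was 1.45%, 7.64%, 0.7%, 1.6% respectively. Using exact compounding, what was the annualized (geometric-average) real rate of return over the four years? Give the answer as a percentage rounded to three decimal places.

Nominal growth factor = 1.0892 × 1.1100 × 1.0982 × 1.1170 = 1.48308220
Price-level growth factor = 1.0145 × 1.0764 × 1.0070 × 1.0160 = 1.11724628
Real growth factor = 1.48308220 / 1.11724628 = 1.32744429
Annualized real rate = 1.32744429^(1/4) − 1 = 7.3381% → 7.338%.

7.338%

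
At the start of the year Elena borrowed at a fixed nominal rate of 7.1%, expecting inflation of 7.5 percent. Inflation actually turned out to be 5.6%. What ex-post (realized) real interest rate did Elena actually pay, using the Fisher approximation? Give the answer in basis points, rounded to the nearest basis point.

Ex-post: 7.1% − 5.6% = 1.500%
So the realized real rate is 150 basis points.

150 basis points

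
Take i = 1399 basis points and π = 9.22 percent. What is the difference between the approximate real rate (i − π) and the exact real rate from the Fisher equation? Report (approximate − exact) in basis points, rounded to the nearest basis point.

40 basis points

Approximate: r ≈ 13.990% − 9.220% = 4.7700%
Exact: (1 + 0.1399)/(1 + 0.0922) − 1 = 4.3673%
Error = 4.7700% − 4.3673% = 0.4027% → 40 basis points.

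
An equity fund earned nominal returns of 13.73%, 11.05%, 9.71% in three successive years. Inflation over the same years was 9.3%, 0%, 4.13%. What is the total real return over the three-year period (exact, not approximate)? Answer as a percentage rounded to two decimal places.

21.74%

Compound the nominal returns: 1.1373 × 1.1105 × 1.0971 = 1.385606.
Compound inflation: 1.0930 × 1.0000 × 1.0413 = 1.138141.
Deflate: 1.385606 / 1.138141 = 1.217429.
Total real return = 1.217429 − 1 → 21.74%.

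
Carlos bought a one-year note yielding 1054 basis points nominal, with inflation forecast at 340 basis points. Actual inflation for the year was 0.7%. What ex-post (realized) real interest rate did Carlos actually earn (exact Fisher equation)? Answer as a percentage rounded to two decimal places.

Ex-post: (1 + 0.1054)/(1 + 0.0070) − 1 = 9.7716%
So the realized real rate is 9.77%.

9.77%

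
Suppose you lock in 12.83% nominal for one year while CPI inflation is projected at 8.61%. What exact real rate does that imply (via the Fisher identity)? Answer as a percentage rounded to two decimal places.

3.89%

By the Fisher identity, 1 + r = (1 + i)/(1 + π).
1 + r = 1.12830 / 1.08610 = 1.038855
r = 1.038855 − 1 = 3.8855%, i.e. 3.89%.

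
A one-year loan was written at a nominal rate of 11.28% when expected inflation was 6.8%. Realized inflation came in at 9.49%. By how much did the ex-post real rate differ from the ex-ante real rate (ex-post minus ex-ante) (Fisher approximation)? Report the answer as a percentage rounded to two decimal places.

Ex-ante: 11.28% − 6.8% = 4.480%
Ex-post: 11.28% − 9.49% = 1.790%
Difference (ex-post − ex-ante) = -2.6900% → -2.69%.

-2.69%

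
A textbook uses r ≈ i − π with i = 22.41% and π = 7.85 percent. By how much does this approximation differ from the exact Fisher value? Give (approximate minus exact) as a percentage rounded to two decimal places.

Approximate: r ≈ 22.410% − 7.850% = 14.5600%
Exact: (1 + 0.2241)/(1 + 0.0785) − 1 = 13.5002%
Error = 14.5600% − 13.5002% = 1.0598% → 1.06%.

1.06%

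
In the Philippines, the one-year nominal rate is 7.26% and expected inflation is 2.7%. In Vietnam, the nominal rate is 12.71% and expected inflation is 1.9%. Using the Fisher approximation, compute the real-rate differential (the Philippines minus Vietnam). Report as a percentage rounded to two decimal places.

-6.25%

The Philippines: 7.26% − 2.7% = 4.560%
Vietnam: 12.71% − 1.9% = 10.810%
Differential = -6.250% → -6.25%.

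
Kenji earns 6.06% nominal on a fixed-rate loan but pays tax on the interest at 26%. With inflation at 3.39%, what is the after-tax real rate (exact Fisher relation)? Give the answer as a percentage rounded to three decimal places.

1.059%

After-tax nominal return = 6.06% × (1 − 0.26) = 4.4844%.
1 + r = 1.044844 / 1.03390 = 1.0105852
After-tax real rate = 1.0105852 − 1 → 1.059%.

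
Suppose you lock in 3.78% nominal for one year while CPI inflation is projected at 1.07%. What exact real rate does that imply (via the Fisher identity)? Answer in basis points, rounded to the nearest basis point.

By the Fisher identity, 1 + r = (1 + i)/(1 + π).
1 + r = 1.03780 / 1.01070 = 1.026813
r = 1.026813 − 1 = 2.6813%, i.e. 268 basis points.

268 basis points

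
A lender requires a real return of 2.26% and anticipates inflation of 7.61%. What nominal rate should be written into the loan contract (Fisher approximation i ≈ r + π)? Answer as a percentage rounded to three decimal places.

9.870%

i ≈ r + π = 2.26% + 7.61% = 9.870%.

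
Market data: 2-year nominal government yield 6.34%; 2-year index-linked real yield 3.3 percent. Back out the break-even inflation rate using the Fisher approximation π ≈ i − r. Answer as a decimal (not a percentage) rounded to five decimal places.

0.03040

π ≈ i − r = 6.34% − 3.3% → 0.03040.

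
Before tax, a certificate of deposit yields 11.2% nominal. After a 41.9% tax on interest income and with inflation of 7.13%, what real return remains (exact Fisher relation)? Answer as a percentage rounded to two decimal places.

After-tax nominal return = 11.2% × (1 − 0.419) = 6.5072%.
1 + r = 1.065072 / 1.07130 = 0.994187
After-tax real rate = 0.994187 − 1 → -0.58%.

-0.58%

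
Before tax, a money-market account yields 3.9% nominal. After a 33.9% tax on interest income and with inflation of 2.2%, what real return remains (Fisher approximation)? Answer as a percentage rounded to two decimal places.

After-tax nominal return = 3.9% × (1 − 0.339) = 2.5779%.
r ≈ 2.5779% − 2.2% → 0.38%.

0.38%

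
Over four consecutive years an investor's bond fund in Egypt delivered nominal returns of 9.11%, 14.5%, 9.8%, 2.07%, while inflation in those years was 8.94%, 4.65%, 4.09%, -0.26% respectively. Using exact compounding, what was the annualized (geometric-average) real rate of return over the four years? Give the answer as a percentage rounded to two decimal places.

Compound the nominal returns: 1.0911 × 1.1450 × 1.0980 × 1.0207 = 1.40013689.
Compound inflation: 1.0894 × 1.0465 × 1.0409 × 0.9974 = 1.18360005.
Deflate: 1.40013689 / 1.18360005 = 1.18294764.
Annualized real rate = 1.18294764^(1/4) − 1 = 4.2897% → 4.29%.

4.29%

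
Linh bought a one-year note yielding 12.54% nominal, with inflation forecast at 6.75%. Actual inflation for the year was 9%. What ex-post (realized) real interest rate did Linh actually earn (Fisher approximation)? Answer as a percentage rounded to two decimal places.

3.54%

Ex-post: 12.54% − 9% = 3.540%
So the realized real rate is 3.54%.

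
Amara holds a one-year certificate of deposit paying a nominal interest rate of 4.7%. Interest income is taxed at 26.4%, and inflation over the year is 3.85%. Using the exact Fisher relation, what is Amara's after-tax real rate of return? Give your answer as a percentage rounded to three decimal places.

After-tax nominal return = 4.7% × (1 − 0.264) = 3.4592%.
1 + r = 1.034592 / 1.03850 = 0.996237
After-tax real rate = 0.996237 − 1 → -0.376%.

-0.376%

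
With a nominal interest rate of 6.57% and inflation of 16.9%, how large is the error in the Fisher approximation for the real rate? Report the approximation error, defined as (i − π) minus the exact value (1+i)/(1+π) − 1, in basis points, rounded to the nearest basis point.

Approximate: r ≈ 6.570% − 16.900% = -10.3300%
Exact: (1 + 0.0657)/(1 + 0.1690) − 1 = -8.8366%
Error = -10.3300% − (-8.8366%) = -1.4934% → -149 basis points.

-149 basis points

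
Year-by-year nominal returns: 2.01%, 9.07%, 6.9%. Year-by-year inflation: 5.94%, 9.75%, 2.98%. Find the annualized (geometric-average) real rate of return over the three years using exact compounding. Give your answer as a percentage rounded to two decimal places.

Nominal growth factor = 1.0201 × 1.0907 × 1.0690 = 1.18939406
Price-level growth factor = 1.0594 × 1.0975 × 1.0298 = 1.19733971
Real growth factor = 1.18939406 / 1.19733971 = 0.99336392
Annualized real rate = 0.99336392^(1/3) − 1 = -0.2217% → -0.22%.

-0.22%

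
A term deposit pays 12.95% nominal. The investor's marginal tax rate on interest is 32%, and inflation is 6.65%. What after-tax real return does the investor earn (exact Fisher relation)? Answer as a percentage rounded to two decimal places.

After-tax nominal return = 12.95% × (1 − 0.32) = 8.8060%.
1 + r = 1.08806 / 1.06650 = 1.020216
After-tax real rate = 1.020216 − 1 → 2.02%.

2.02%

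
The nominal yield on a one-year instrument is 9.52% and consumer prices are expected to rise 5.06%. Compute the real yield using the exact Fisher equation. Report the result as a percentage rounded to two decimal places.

By the Fisher equation, 1 + r = (1 + i)/(1 + π).
1 + r = 1.09520 / 1.05060 = 1.042452
r = 1.042452 − 1 = 4.2452%, i.e. 4.25%.

4.25%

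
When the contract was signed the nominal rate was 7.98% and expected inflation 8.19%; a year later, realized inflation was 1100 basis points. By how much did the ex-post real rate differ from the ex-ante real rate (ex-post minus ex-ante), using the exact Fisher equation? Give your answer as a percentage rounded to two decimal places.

-2.53%

Ex-ante: (1 + 0.0798)/(1 + 0.0819) − 1 = -0.1941%
Ex-post: (1 + 0.0798)/(1 + 0.1100) − 1 = -2.7207%
Difference (ex-post − ex-ante) = -2.5266% → -2.53%.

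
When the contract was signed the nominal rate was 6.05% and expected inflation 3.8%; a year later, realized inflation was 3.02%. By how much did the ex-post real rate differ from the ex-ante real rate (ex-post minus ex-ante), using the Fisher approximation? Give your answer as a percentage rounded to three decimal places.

Ex-ante: 6.05% − 3.8% = 2.250%
Ex-post: 6.05% − 3.02% = 3.030%
Difference (ex-post − ex-ante) = 0.7800% → 0.780%.

0.780%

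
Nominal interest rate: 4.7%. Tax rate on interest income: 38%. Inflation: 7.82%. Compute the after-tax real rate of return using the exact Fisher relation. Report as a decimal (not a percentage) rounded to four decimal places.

-0.0455

After-tax nominal return = 4.7% × (1 − 0.38) = 2.9140%.
1 + r = 1.02914 / 1.07820 = 0.954498
After-tax real rate = 0.954498 − 1 → -0.0455.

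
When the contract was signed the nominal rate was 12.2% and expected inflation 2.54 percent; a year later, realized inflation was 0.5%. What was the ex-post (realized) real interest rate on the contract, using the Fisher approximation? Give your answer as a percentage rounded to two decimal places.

11.70%

Ex-post: 12.2% − 0.5% = 11.700%
So the realized real rate is 11.70%.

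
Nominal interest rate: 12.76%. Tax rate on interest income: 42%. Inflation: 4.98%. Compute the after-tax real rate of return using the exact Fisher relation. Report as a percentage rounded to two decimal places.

After-tax nominal return = 12.76% × (1 − 0.42) = 7.4008%.
1 + r = 1.074008 / 1.04980 = 1.023060
After-tax real rate = 1.023060 − 1 → 2.31%.

2.31%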